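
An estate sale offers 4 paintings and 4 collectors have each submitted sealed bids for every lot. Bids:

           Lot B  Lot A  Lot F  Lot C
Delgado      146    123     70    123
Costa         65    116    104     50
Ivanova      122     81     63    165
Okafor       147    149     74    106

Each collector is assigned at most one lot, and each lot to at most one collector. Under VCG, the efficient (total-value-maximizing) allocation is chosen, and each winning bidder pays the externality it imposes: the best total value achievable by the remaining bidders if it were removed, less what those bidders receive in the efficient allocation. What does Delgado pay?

Efficient allocation: Delgado→Lot B ($146), Costa→Lot F ($104), Ivanova→Lot C ($165), Okafor→Lot A ($149); total welfare W = $564.
Delgado receives Lot B at value $146, so the others get W − 146 = $418.
Without Delgado: best allocation of the remaining 3 bidders over all 4 lots is Costa→Lot A ($116), Ivanova→Lot C ($165), Okafor→Lot B ($147), total $428.
VCG payment = (others' best without Delgado) − (others' welfare with Delgado) = 428 − 418 = $10.

Delgado pays $10.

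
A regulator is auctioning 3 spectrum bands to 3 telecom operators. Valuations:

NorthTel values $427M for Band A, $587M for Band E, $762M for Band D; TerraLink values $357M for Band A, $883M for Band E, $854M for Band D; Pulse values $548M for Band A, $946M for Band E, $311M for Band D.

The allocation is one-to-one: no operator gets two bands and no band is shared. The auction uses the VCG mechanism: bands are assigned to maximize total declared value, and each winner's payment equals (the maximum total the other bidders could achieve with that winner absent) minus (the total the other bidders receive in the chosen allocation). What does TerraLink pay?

Efficient allocation: NorthTel→Band A ($427M), TerraLink→Band D ($854M), Pulse→Band E ($946M); total welfare W = $2227M.
TerraLink receives Band D at value $854M, so the others get W − 854 = $1373M.
Without TerraLink: best allocation of the remaining 2 bidders over all 3 bands is NorthTel→Band D ($762M), Pulse→Band E ($946M), total $1708M.
VCG payment = (others' best without TerraLink) − (others' welfare with TerraLink) = 1708 − 1373 = $335M.

TerraLink pays $335M.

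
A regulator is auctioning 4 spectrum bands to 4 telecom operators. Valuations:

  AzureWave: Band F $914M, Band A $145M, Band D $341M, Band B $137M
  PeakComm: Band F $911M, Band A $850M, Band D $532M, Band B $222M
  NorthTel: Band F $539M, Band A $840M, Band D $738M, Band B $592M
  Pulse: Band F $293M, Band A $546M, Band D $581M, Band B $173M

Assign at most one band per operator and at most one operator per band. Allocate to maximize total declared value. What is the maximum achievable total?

Maximum total: $2937M

Optimal: AzureWave→Band F ($914M), PeakComm→Band A ($850M), NorthTel→Band B ($592M), Pulse→Band D ($581M) — total 914+850+592+581 = $2937M.
Column-greedy (each band in turn goes to its best remaining operator) gives $2675M, worse by 262.
Next-best assignment: AzureWave→Band F, PeakComm→Band A, NorthTel→Band D, Pulse→Band B = $2675M.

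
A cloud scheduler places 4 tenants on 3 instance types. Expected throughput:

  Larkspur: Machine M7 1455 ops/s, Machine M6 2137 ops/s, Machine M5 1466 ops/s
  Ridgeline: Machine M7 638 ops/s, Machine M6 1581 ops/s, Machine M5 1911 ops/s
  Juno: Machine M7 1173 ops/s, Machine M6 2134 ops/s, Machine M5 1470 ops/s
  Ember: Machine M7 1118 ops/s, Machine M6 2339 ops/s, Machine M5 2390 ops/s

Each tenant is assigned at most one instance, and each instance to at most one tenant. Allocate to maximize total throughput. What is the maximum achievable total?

Maximum total: 5979 ops/s

Optimal: Larkspur→Machine M7 (1455 ops/s), Juno→Machine M6 (2134 ops/s), Ember→Machine M5 (2390 ops/s) — total 1455+2134+2390 = 5979 ops/s.
Row-greedy (each tenant in turn takes its best remaining instance) gives 5221 ops/s, worse by 758.
Next-best assignment: Larkspur→Machine M7, Ember→Machine M6, Ridgeline→Machine M5 = 5705 ops/s.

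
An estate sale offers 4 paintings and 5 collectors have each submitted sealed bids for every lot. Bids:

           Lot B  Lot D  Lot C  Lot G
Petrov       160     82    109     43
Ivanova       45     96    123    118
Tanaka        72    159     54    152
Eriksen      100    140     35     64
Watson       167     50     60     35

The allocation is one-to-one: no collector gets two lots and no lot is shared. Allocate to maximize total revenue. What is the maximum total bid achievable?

Optimal: Watson→Lot B ($167), Eriksen→Lot D ($140), Ivanova→Lot C ($123), Tanaka→Lot G ($152) — total 167+140+123+152 = $582.
Row-greedy (each collector in turn takes its best remaining lot) gives $506, worse by 76.

Maximum total: $582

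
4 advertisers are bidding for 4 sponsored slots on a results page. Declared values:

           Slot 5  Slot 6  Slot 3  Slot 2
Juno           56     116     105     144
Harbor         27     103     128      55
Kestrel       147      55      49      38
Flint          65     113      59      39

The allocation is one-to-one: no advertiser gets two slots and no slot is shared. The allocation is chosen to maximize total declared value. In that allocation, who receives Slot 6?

This is a one-to-one assignment (maximum-weight bipartite matching).
Optimal: Juno→Slot 2 ($144), Harbor→Slot 3 ($128), Kestrel→Slot 5 ($147), Flint→Slot 6 ($113) — total 144+128+147+113 = $532.
Next-best assignment: Juno→Slot 2, Harbor→Slot 6, Kestrel→Slot 5, Flint→Slot 3 = $453.

Flint receives Slot 6.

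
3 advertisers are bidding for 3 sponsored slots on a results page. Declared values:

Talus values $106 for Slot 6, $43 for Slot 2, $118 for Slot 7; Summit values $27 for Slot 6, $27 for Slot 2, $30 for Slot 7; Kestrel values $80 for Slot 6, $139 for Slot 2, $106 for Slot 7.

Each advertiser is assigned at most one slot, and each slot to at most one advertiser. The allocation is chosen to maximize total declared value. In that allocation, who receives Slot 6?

Summit receives Slot 6.

Optimal: Talus→Slot 7 ($118), Summit→Slot 6 ($27), Kestrel→Slot 2 ($139) — total 118+27+139 = $284.
Column-greedy (each slot in turn goes to its best remaining advertiser) gives $275, worse by 9.
Summit's own top slot is Slot 7 ($30), but forcing Summit→Slot 7 and reassigning the rest optimally gives only $275 — worse by 9.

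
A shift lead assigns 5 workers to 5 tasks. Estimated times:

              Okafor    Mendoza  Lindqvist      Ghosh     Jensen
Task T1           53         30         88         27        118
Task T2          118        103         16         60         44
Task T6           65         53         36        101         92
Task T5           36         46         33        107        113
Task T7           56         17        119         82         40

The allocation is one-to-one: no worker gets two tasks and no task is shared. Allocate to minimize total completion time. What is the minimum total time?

Optimal: Okafor→Task T5 (36 min), Mendoza→Task T7 (17 min), Lindqvist→Task T6 (36 min), Ghosh→Task T1 (27 min), Jensen→Task T2 (44 min) — total 36+17+36+27+44 = 160 min.
Next-best assignment: Okafor→Task T5, Mendoza→Task T6, Lindqvist→Task T2, Ghosh→Task T1, Jensen→Task T7 = 172 min.
Swapping Ghosh↔Lindqvist (Ghosh→Task T6 101 min, Lindqvist→Task T1 88 min) adds 126.

Minimum total: 160 min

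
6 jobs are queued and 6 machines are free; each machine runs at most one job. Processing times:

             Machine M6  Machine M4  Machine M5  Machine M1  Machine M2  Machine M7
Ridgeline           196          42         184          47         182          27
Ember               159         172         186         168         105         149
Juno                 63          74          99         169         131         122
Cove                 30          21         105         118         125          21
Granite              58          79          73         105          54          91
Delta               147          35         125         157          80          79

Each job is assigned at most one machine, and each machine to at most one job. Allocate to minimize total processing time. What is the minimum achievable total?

Optimal: Ridgeline→Machine M1 (47 min), Ember→Machine M2 (105 min), Juno→Machine M6 (63 min), Cove→Machine M7 (21 min), Granite→Machine M5 (73 min), Delta→Machine M4 (35 min) — total 47+105+63+21+73+35 = 344 min.
Row-greedy (each job in turn takes its cheapest remaining machine) gives 446 min, worse by 102.
Next-best assignment: Ridgeline→Machine M1, Ember→Machine M2, Juno→Machine M5, Cove→Machine M7, Granite→Machine M6, Delta→Machine M4 = 365 min.
No other one-to-one assignment undercuts 344 min.

Minimum total: 344 min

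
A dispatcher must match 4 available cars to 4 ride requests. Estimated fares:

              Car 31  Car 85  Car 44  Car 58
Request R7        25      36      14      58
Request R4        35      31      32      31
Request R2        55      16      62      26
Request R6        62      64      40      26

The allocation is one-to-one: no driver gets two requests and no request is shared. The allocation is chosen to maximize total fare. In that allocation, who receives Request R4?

This is the linear assignment problem.
Optimal: Car 31→Request R4 ($35), Car 85→Request R6 ($64), Car 44→Request R2 ($62), Car 58→Request R7 ($58) — total 35+64+62+58 = $219.
Row-greedy (each driver in turn takes its best remaining request) gives $191, worse by 28.
Swapping Car 31↔Car 58 (Car 31→Request R7 $25, Car 58→Request R4 $31) loses 37.
Car 31's own top request is Request R6 ($62), but forcing Car 31→Request R6 and reassigning the rest optimally gives only $213 — worse by 6.

Car 31 receives Request R4.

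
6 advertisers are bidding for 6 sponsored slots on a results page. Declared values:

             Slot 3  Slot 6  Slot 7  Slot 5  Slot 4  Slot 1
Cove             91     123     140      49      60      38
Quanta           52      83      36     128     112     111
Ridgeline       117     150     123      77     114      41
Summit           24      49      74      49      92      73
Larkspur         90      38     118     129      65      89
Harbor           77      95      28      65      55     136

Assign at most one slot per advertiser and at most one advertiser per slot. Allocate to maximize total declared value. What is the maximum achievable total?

Optimal: Cove→Slot 7 ($140), Quanta→Slot 5 ($128), Ridgeline→Slot 6 ($150), Summit→Slot 4 ($92), Larkspur→Slot 3 ($90), Harbor→Slot 1 ($136) — total 140+128+150+92+90+136 = $736.
Column-greedy (each slot in turn goes to its best remaining advertiser) gives $714, worse by 22.

Max total: $736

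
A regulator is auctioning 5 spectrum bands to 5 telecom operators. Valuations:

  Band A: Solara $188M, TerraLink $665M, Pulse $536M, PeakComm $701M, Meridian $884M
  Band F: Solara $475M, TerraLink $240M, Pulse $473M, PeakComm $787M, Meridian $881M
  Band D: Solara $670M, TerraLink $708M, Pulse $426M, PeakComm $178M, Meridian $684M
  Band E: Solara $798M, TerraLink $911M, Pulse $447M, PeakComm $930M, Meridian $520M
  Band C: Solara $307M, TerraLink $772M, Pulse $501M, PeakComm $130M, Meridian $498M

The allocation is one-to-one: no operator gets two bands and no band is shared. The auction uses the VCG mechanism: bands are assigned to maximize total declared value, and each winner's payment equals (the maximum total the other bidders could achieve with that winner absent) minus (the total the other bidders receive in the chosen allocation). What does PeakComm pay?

Efficient allocation: Solara→Band D ($670M), TerraLink→Band C ($772M), Pulse→Band A ($536M), PeakComm→Band E ($930M), Meridian→Band F ($881M); total welfare W = $3789M.
PeakComm receives Band E at value $930M, so the others get W − 930 = $2859M.
Without PeakComm: best allocation of the remaining 4 bidders over all 5 bands is Solara→Band D ($670M), TerraLink→Band E ($911M), Pulse→Band A ($536M), Meridian→Band F ($881M), total $2998M.
VCG payment = (others' best without PeakComm) − (others' welfare with PeakComm) = 2998 − 2859 = $139M.

PeakComm pays $139M.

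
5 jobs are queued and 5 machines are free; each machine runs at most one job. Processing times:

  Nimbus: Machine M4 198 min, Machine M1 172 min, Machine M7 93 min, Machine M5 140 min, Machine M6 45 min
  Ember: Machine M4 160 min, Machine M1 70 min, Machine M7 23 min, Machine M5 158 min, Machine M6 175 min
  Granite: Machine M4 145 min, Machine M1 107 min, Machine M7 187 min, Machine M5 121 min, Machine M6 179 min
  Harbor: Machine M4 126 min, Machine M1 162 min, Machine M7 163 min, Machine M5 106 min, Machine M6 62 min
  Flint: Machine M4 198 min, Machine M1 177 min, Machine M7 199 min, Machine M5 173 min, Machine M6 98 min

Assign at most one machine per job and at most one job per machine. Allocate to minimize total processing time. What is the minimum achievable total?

Optimal: Nimbus→Machine M6 (45 min), Ember→Machine M7 (23 min), Granite→Machine M1 (107 min), Harbor→Machine M4 (126 min), Flint→Machine M5 (173 min) — total 45+23+107+126+173 = 474 min.
Column-greedy (each machine in turn goes to its cheapest remaining job) gives 508 min, worse by 34.
Every other assignment is strictly worse.

Minimum total: 474 min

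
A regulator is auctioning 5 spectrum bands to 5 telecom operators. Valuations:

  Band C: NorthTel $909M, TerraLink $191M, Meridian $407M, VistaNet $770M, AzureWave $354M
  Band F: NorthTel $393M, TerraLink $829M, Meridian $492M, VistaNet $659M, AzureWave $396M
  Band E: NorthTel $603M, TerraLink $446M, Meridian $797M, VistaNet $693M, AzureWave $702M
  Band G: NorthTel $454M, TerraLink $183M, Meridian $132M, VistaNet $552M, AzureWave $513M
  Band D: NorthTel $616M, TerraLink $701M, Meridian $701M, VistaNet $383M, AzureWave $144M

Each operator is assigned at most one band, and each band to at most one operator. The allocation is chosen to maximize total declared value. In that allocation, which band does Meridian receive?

Optimal: NorthTel→Band C ($909M), TerraLink→Band F ($829M), Meridian→Band D ($701M), VistaNet→Band G ($552M), AzureWave→Band E ($702M) — total 909+829+701+552+702 = $3693M.
Next-best assignment: NorthTel→Band C, TerraLink→Band F, Meridian→Band D, VistaNet→Band E, AzureWave→Band G = $3645M.
No other one-to-one assignment exceeds $3693M.
Meridian's own top band is Band E ($797M), but forcing Meridian→Band E and reassigning the rest optimally gives only $3579M — worse by 114.

Meridian receives Band D.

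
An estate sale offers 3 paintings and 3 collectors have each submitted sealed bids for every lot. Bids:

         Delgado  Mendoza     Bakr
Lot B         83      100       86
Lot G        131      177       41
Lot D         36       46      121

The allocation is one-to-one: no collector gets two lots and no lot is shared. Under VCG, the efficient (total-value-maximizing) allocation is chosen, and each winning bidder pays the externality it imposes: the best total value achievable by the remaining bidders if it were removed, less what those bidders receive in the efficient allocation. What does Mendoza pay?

Mendoza pays $48.

Efficient allocation: Delgado→Lot B ($83), Mendoza→Lot G ($177), Bakr→Lot D ($121); total welfare W = $381.
Mendoza receives Lot G at value $177, so the others get W − 177 = $204.
Without Mendoza: best allocation of the remaining 2 bidders over all 3 lots is Delgado→Lot G ($131), Bakr→Lot D ($121), total $252.
VCG payment = (others' best without Mendoza) − (others' welfare with Mendoza) = 252 − 204 = $48.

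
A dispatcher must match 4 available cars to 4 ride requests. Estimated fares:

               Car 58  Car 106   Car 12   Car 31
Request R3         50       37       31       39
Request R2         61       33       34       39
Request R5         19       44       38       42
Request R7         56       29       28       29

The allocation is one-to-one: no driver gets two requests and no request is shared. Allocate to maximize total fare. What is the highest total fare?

Max total: $173

Optimal: Car 58→Request R7 ($56), Car 106→Request R5 ($44), Car 12→Request R2 ($34), Car 31→Request R3 ($39) — total 56+44+34+39 = $173.
Row-greedy (each driver in turn takes its best remaining request) gives $165, worse by 8.
Swapping Car 31↔Car 106 (Car 31→Request R5 $42, Car 106→Request R3 $37) loses 4.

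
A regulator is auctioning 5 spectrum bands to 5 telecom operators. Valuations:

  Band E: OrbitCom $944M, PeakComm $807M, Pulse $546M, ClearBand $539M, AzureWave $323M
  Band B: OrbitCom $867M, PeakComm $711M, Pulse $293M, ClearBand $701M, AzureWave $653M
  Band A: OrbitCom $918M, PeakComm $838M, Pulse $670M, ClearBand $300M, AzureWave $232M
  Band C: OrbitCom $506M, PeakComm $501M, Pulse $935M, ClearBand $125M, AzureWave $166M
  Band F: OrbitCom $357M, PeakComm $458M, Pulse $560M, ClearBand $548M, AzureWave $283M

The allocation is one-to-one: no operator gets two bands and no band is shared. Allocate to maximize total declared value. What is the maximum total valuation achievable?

Maximum total: $3918M

Optimal: OrbitCom→Band E ($944M), PeakComm→Band A ($838M), Pulse→Band C ($935M), ClearBand→Band F ($548M), AzureWave→Band B ($653M) — total 944+838+935+548+653 = $3918M.
Max-entry greedy (repeatedly take the single best remaining cell) gives $3701M, worse by 217.
Next-best assignment: OrbitCom→Band A, PeakComm→Band E, Pulse→Band C, ClearBand→Band F, AzureWave→Band B = $3861M.
No other one-to-one assignment exceeds $3918M.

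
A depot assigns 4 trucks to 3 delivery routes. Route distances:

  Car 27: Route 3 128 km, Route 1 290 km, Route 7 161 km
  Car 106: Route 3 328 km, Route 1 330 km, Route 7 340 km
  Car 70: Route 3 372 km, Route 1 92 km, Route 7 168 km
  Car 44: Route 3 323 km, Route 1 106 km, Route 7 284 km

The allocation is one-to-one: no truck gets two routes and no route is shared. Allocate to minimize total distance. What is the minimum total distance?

This is a one-to-one assignment (minimum-cost bipartite matching).
Optimal: Car 27→Route 3 (128 km), Car 44→Route 1 (106 km), Car 70→Route 7 (168 km) — total 128+106+168 = 402 km.
Column-greedy (each route in turn goes to its cheapest remaining truck) gives 504 km, worse by 102.
Next-best assignment: Car 27→Route 3, Car 70→Route 1, Car 44→Route 7 = 504 km.
Every other assignment is strictly worse.

Min total: 402 km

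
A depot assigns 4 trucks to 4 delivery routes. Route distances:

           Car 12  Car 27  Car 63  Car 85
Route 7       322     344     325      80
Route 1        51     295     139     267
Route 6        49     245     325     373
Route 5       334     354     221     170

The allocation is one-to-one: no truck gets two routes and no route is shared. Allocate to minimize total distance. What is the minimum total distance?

Minimum total: 597 km

This is the linear assignment problem.
Optimal: Car 12→Route 1 (51 km), Car 27→Route 6 (245 km), Car 63→Route 5 (221 km), Car 85→Route 7 (80 km) — total 51+245+221+80 = 597 km.
Min-entry greedy (repeatedly take the single cheapest remaining cell) gives 622 km, worse by 25.
Checked against all permutations: 597 km is optimal.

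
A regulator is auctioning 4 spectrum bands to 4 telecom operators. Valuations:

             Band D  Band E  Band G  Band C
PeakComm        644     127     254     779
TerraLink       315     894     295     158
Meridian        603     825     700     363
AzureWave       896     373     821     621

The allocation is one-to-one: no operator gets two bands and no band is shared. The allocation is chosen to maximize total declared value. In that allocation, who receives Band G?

Meridian receives Band G.

Treat this as an assignment problem: match each operator to one band.
Optimal: PeakComm→Band C ($779M), TerraLink→Band E ($894M), Meridian→Band G ($700M), AzureWave→Band D ($896M) — total 779+894+700+896 = $3269M.
Swapping Meridian↔AzureWave (Meridian→Band D $603M, AzureWave→Band G $821M) loses 172.
Checked against all permutations: $3269M is optimal.
Meridian's own top band is Band E ($825M), but forcing Meridian→Band E and reassigning the rest optimally gives only $2795M — worse by 474.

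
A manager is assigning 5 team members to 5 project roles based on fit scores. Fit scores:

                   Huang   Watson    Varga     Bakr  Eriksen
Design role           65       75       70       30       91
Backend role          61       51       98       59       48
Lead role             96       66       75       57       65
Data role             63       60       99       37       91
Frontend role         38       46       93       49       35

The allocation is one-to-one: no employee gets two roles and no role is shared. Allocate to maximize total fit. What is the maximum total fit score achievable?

Max total: 414 pts

Optimal: Huang→Lead role (96 pts), Watson→Design role (75 pts), Varga→Frontend role (93 pts), Bakr→Backend role (59 pts), Eriksen→Data role (91 pts) — total 96+75+93+59+91 = 414 pts.
Row-greedy (each employee in turn takes its best remaining role) gives 364 pts, worse by 50.
Next-best assignment: Huang→Lead role, Watson→Design role, Varga→Backend role, Bakr→Frontend role, Eriksen→Data role = 409 pts.
Swapping Bakr↔Varga (Bakr→Frontend role 49 pts, Varga→Backend role 98 pts) loses 5.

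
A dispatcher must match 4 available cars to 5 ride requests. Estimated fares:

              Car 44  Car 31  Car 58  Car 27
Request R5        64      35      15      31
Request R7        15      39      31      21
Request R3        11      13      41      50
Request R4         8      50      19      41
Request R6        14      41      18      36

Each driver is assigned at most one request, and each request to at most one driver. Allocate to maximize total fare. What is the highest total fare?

Optimal: Car 44→Request R5 ($64), Car 31→Request R4 ($50), Car 58→Request R7 ($31), Car 27→Request R3 ($50) — total 64+50+31+50 = $195.
Column-greedy (each request in turn goes to its best remaining driver) gives $172, worse by 23.
Next-best assignment: Car 44→Request R5, Car 31→Request R4, Car 58→Request R3, Car 27→Request R6 = $191.
Every other assignment is strictly worse.

Maximum total: $195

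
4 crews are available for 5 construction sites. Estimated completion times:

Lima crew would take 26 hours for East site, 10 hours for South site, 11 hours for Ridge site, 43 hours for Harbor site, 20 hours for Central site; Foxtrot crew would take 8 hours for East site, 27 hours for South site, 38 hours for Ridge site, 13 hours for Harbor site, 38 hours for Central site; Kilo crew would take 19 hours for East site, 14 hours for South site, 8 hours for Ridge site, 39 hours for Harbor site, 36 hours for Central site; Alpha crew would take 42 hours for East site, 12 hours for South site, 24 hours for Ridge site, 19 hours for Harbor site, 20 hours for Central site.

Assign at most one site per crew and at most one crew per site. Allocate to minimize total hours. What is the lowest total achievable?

Min total: 45 hours

Optimal: Lima crew→South site (10 hours), Foxtrot crew→East site (8 hours), Kilo crew→Ridge site (8 hours), Alpha crew→Harbor site (19 hours) — total 10+8+8+19 = 45 hours.
Every other assignment is strictly worse.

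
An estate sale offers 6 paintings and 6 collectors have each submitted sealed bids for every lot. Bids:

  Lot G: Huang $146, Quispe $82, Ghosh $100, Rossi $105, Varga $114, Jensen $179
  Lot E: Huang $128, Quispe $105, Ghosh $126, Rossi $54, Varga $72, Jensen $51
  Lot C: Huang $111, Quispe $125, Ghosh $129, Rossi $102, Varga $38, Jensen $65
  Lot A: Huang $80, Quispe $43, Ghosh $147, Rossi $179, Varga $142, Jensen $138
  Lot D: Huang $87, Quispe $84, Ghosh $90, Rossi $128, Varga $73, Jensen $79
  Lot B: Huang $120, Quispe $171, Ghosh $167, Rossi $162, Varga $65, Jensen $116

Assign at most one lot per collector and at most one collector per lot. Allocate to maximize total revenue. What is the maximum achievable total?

This is a one-to-one assignment (maximum-weight bipartite matching).
Optimal: Huang→Lot E ($128), Quispe→Lot B ($171), Ghosh→Lot C ($129), Rossi→Lot D ($128), Varga→Lot A ($142), Jensen→Lot G ($179) — total 128+171+129+128+142+179 = $877.

Maximum total: $877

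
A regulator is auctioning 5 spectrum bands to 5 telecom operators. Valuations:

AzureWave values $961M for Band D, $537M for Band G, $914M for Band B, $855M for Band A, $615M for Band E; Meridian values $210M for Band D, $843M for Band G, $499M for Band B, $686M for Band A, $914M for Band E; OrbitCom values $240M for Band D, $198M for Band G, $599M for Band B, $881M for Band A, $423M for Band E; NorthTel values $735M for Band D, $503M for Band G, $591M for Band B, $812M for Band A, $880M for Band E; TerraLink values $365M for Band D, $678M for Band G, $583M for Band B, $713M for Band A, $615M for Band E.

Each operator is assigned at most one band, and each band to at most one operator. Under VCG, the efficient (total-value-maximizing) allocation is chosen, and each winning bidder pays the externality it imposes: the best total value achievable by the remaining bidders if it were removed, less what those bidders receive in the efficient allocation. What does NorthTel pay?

Efficient allocation: AzureWave→Band D ($961M), Meridian→Band G ($843M), OrbitCom→Band A ($881M), NorthTel→Band E ($880M), TerraLink→Band B ($583M); total welfare W = $4148M.
NorthTel receives Band E at value $880M, so the others get W − 880 = $3268M.
Without NorthTel: best allocation of the remaining 4 bidders over all 5 bands is AzureWave→Band D ($961M), Meridian→Band E ($914M), OrbitCom→Band A ($881M), TerraLink→Band G ($678M), total $3434M.
VCG payment = (others' best without NorthTel) − (others' welfare with NorthTel) = 3434 − 3268 = $166M.

NorthTel pays $166M.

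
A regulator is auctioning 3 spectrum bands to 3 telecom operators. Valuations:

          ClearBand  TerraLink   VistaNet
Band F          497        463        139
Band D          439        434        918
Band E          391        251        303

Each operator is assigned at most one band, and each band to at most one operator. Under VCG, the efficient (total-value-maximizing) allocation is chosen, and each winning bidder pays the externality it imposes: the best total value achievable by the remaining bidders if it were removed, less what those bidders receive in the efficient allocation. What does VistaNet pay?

Efficient allocation: ClearBand→Band E ($391M), TerraLink→Band F ($463M), VistaNet→Band D ($918M); total welfare W = $1772M.
VistaNet receives Band D at value $918M, so the others get W − 918 = $854M.
Without VistaNet: best allocation of the remaining 2 bidders over all 3 bands is ClearBand→Band F ($497M), TerraLink→Band D ($434M), total $931M.
VCG payment = (others' best without VistaNet) − (others' welfare with VistaNet) = 931 − 854 = $77M.

VistaNet pays $77M.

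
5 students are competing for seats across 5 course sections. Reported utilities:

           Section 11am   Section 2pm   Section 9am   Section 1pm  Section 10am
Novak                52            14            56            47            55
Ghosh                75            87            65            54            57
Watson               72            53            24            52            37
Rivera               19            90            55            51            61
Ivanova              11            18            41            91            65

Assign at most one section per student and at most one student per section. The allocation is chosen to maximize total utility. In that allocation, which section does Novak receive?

This is the linear assignment problem.
Optimal: Novak→Section 10am (55 points), Ghosh→Section 9am (65 points), Watson→Section 11am (72 points), Rivera→Section 2pm (90 points), Ivanova→Section 1pm (91 points) — total 55+65+72+90+91 = 373 points.
Column-greedy (each section in turn goes to its best remaining student) gives 349 points, worse by 24.
Novak's own top section is Section 9am (56 points), but forcing Novak→Section 9am and reassigning the rest optimally gives only 367 points — worse by 6.

Novak receives Section 10am.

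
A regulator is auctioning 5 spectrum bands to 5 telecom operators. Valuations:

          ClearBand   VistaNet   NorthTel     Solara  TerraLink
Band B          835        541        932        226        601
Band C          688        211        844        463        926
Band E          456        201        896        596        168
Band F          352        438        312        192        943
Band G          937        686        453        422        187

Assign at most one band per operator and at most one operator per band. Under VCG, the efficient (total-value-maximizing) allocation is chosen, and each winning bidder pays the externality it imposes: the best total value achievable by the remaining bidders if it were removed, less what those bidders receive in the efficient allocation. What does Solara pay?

Solara pays $52M.

Efficient allocation: ClearBand→Band B ($835M), VistaNet→Band G ($686M), NorthTel→Band C ($844M), Solara→Band E ($596M), TerraLink→Band F ($943M); total welfare W = $3904M.
Solara receives Band E at value $596M, so the others get W − 596 = $3308M.
Without Solara: best allocation of the remaining 4 bidders over all 5 bands is ClearBand→Band B ($835M), VistaNet→Band G ($686M), NorthTel→Band E ($896M), TerraLink→Band F ($943M), total $3360M.
VCG payment = (others' best without Solara) − (others' welfare with Solara) = 3360 − 3308 = $52M.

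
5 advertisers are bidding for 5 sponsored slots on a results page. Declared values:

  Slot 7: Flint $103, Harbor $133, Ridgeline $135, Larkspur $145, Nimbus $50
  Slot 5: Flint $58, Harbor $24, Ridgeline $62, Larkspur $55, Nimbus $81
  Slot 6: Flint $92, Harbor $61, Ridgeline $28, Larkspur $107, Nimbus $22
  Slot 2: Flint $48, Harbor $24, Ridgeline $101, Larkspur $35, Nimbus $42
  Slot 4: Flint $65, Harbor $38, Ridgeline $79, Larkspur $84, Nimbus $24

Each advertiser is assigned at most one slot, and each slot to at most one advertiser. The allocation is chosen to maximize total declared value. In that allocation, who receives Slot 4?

Larkspur receives Slot 4.

Optimal: Flint→Slot 6 ($92), Harbor→Slot 7 ($133), Ridgeline→Slot 2 ($101), Larkspur→Slot 4 ($84), Nimbus→Slot 5 ($81) — total 92+133+101+84+81 = $491.
Next-best assignment: Flint→Slot 4, Harbor→Slot 7, Ridgeline→Slot 2, Larkspur→Slot 6, Nimbus→Slot 5 = $487.
Swapping Harbor↔Ridgeline (Harbor→Slot 2 $24, Ridgeline→Slot 7 $135) loses 75.
Larkspur's own top slot is Slot 7 ($145), but forcing Larkspur→Slot 7 and reassigning the rest optimally gives only $457 — worse by 34.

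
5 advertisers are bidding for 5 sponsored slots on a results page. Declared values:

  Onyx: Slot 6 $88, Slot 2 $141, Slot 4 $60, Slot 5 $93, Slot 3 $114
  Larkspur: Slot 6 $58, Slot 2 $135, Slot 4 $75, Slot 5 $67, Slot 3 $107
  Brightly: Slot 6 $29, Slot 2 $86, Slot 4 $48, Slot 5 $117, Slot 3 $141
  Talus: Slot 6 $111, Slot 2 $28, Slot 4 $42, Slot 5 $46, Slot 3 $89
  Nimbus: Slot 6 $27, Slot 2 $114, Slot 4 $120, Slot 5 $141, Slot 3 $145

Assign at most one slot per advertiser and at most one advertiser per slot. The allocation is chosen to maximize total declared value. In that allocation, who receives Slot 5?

Nimbus receives Slot 5.

Optimal: Onyx→Slot 2 ($141), Larkspur→Slot 4 ($75), Brightly→Slot 3 ($141), Talus→Slot 6 ($111), Nimbus→Slot 5 ($141) — total 141+75+141+111+141 = $609.
Max-entry greedy (repeatedly take the single best remaining cell) gives $589, worse by 20.
Nimbus's own top slot is Slot 3 ($145), but forcing Nimbus→Slot 3 and reassigning the rest optimally gives only $589 — worse by 20.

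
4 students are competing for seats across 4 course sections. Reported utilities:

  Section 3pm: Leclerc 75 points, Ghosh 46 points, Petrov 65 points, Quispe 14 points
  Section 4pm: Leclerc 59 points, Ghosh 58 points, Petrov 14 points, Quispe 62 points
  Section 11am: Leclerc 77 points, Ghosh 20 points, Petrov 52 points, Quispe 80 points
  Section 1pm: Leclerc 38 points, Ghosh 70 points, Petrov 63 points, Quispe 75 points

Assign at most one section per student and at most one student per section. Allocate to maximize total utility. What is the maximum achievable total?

Optimal: Leclerc→Section 3pm (75 points), Ghosh→Section 4pm (58 points), Petrov→Section 1pm (63 points), Quispe→Section 11am (80 points) — total 75+58+63+80 = 276 points.
Row-greedy (each student in turn takes its best remaining section) gives 274 points, worse by 2.
Next-best assignment: Leclerc→Section 11am, Ghosh→Section 4pm, Petrov→Section 3pm, Quispe→Section 1pm = 275 points.

Maximum total: 276 points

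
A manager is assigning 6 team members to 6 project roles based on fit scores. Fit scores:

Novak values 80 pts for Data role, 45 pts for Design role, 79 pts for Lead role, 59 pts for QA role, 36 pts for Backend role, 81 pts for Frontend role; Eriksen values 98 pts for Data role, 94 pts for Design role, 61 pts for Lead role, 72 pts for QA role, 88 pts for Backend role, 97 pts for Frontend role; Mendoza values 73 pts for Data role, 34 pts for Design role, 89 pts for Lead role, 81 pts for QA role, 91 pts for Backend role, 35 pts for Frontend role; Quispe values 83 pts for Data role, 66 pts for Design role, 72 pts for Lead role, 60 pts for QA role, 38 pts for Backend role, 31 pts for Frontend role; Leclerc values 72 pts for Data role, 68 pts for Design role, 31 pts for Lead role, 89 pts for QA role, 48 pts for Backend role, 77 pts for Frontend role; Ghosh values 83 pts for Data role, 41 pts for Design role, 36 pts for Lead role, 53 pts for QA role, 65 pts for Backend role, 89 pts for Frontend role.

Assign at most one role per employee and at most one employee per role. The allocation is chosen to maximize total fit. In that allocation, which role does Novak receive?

This is a one-to-one assignment (maximum-weight bipartite matching).
Optimal: Novak→Lead role (79 pts), Eriksen→Design role (94 pts), Mendoza→Backend role (91 pts), Quispe→Data role (83 pts), Leclerc→QA role (89 pts), Ghosh→Frontend role (89 pts) — total 79+94+91+83+89+89 = 525 pts.
Row-greedy (each employee in turn takes its best remaining role) gives 472 pts, worse by 53.
Swapping Eriksen↔Quispe (Eriksen→Data role 98 pts, Quispe→Design role 66 pts) loses 13.
No other one-to-one assignment exceeds 525 pts.
Novak's own top role is Frontend role (81 pts), but forcing Novak→Frontend role and reassigning the rest optimally gives only 510 pts — worse by 15.

Novak receives Lead role.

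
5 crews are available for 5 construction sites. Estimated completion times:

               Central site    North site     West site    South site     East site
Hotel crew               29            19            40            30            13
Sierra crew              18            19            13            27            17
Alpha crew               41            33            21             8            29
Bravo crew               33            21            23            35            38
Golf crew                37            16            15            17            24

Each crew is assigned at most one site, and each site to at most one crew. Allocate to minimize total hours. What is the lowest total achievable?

Min total: 75 hours

Treat this as an assignment problem: match each crew to one site.
Optimal: Hotel crew→East site (13 hours), Sierra crew→Central site (18 hours), Alpha crew→South site (8 hours), Bravo crew→North site (21 hours), Golf crew→West site (15 hours) — total 13+18+8+21+15 = 75 hours.
Checked against all permutations: 75 hours is optimal.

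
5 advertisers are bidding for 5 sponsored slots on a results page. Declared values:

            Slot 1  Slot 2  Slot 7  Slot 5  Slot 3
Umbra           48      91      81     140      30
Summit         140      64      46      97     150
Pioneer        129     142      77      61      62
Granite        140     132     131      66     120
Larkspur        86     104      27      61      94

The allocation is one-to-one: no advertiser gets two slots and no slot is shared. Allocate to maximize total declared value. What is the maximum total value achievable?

This is the linear assignment problem.
Optimal: Umbra→Slot 5 ($140), Summit→Slot 3 ($150), Pioneer→Slot 1 ($129), Granite→Slot 7 ($131), Larkspur→Slot 2 ($104) — total 140+150+129+131+104 = $654.
Row-greedy (each advertiser in turn takes its best remaining slot) gives $599, worse by 55.
Swapping Larkspur↔Summit (Larkspur→Slot 3 $94, Summit→Slot 2 $64) loses 96.
Checked against all permutations: $654 is optimal.

Maximum total: $654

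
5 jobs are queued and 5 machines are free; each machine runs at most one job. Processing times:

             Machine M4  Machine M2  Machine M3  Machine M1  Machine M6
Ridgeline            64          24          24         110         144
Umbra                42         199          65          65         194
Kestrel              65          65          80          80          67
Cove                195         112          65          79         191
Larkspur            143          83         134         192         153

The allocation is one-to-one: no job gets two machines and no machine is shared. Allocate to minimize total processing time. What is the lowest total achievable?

Min total: 295 min

Optimal: Ridgeline→Machine M3 (24 min), Umbra→Machine M4 (42 min), Kestrel→Machine M6 (67 min), Cove→Machine M1 (79 min), Larkspur→Machine M2 (83 min) — total 24+42+67+79+83 = 295 min.
Min-entry greedy (repeatedly take the single cheapest remaining cell) gives 390 min, worse by 95.
No other one-to-one assignment undercuts 295 min.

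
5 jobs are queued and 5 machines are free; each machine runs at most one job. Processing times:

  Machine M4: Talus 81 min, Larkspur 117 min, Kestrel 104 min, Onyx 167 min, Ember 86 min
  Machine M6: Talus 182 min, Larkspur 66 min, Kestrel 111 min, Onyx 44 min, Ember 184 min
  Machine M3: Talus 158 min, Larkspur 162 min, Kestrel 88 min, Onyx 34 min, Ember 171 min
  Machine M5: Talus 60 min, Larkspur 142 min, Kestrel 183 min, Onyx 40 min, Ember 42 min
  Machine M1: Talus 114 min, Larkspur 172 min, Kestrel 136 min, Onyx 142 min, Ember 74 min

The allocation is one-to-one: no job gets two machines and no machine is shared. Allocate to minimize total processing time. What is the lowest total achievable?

This is the linear assignment problem.
Optimal: Talus→Machine M5 (60 min), Larkspur→Machine M6 (66 min), Kestrel→Machine M4 (104 min), Onyx→Machine M3 (34 min), Ember→Machine M1 (74 min) — total 60+66+104+34+74 = 338 min.
Row-greedy (each job in turn takes its cheapest remaining machine) gives 442 min, worse by 104.
Next-best assignment: Talus→Machine M4, Larkspur→Machine M6, Kestrel→Machine M3, Onyx→Machine M5, Ember→Machine M1 = 349 min.
Every other assignment is strictly worse.

Minimum total: 338 min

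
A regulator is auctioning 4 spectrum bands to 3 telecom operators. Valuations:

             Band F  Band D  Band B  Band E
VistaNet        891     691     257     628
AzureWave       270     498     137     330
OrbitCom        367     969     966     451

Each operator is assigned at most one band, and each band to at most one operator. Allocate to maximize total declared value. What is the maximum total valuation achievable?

Maximum total: $2355M

Optimal: VistaNet→Band F ($891M), AzureWave→Band D ($498M), OrbitCom→Band B ($966M) — total 891+498+966 = $2355M.
Column-greedy (each band in turn goes to its best remaining operator) gives $1997M, worse by 358.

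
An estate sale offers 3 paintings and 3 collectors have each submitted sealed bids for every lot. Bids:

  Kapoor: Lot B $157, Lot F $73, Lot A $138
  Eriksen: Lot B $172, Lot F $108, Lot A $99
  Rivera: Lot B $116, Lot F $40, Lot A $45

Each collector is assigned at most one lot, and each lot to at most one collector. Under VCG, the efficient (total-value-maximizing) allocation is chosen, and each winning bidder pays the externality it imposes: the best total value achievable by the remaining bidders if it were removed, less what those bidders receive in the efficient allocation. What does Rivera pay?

Rivera pays $64.

Efficient allocation: Kapoor→Lot A ($138), Eriksen→Lot F ($108), Rivera→Lot B ($116); total welfare W = $362.
Rivera receives Lot B at value $116, so the others get W − 116 = $246.
Without Rivera: best allocation of the remaining 2 bidders over all 3 lots is Kapoor→Lot A ($138), Eriksen→Lot B ($172), total $310.
VCG payment = (others' best without Rivera) − (others' welfare with Rivera) = 310 − 246 = $64.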